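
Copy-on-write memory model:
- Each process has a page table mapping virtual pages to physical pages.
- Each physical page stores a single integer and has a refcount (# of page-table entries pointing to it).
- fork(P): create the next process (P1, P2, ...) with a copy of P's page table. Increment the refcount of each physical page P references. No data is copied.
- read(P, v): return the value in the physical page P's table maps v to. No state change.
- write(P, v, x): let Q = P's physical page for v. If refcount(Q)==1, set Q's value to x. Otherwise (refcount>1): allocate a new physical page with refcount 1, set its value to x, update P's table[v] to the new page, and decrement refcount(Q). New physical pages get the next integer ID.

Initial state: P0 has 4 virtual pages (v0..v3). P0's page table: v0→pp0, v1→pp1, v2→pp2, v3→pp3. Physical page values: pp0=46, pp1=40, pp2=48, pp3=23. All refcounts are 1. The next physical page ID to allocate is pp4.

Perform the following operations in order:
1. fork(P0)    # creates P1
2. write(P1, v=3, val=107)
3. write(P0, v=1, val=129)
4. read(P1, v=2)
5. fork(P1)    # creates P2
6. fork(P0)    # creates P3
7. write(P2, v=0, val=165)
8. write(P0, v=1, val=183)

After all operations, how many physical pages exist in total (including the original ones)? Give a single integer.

Answer: 8

Derivation:
Op 1: fork(P0) -> P1. 4 ppages; refcounts: pp0:2 pp1:2 pp2:2 pp3:2
Op 2: write(P1, v3, 107). refcount(pp3)=2>1 -> COPY to pp4. 5 ppages; refcounts: pp0:2 pp1:2 pp2:2 pp3:1 pp4:1
Op 3: write(P0, v1, 129). refcount(pp1)=2>1 -> COPY to pp5. 6 ppages; refcounts: pp0:2 pp1:1 pp2:2 pp3:1 pp4:1 pp5:1
Op 4: read(P1, v2) -> 48. No state change.
Op 5: fork(P1) -> P2. 6 ppages; refcounts: pp0:3 pp1:2 pp2:3 pp3:1 pp4:2 pp5:1
Op 6: fork(P0) -> P3. 6 ppages; refcounts: pp0:4 pp1:2 pp2:4 pp3:2 pp4:2 pp5:2
Op 7: write(P2, v0, 165). refcount(pp0)=4>1 -> COPY to pp6. 7 ppages; refcounts: pp0:3 pp1:2 pp2:4 pp3:2 pp4:2 pp5:2 pp6:1
Op 8: write(P0, v1, 183). refcount(pp5)=2>1 -> COPY to pp7. 8 ppages; refcounts: pp0:3 pp1:2 pp2:4 pp3:2 pp4:2 pp5:1 pp6:1 pp7:1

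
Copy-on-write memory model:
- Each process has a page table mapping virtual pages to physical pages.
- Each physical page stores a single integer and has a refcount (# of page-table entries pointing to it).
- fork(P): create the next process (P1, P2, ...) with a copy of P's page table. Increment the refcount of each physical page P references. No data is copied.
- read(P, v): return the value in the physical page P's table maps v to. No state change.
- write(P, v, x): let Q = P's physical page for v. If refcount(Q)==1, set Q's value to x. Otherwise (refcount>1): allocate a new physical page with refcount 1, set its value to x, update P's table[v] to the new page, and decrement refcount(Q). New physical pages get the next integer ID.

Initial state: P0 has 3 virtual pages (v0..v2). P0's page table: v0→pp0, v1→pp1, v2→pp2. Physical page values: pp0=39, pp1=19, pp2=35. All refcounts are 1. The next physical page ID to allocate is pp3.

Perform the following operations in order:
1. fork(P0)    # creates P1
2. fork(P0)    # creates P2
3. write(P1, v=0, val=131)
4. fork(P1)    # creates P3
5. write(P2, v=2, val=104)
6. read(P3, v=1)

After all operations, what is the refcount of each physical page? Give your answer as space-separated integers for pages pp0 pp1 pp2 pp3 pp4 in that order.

Op 1: fork(P0) -> P1. 3 ppages; refcounts: pp0:2 pp1:2 pp2:2
Op 2: fork(P0) -> P2. 3 ppages; refcounts: pp0:3 pp1:3 pp2:3
Op 3: write(P1, v0, 131). refcount(pp0)=3>1 -> COPY to pp3. 4 ppages; refcounts: pp0:2 pp1:3 pp2:3 pp3:1
Op 4: fork(P1) -> P3. 4 ppages; refcounts: pp0:2 pp1:4 pp2:4 pp3:2
Op 5: write(P2, v2, 104). refcount(pp2)=4>1 -> COPY to pp4. 5 ppages; refcounts: pp0:2 pp1:4 pp2:3 pp3:2 pp4:1
Op 6: read(P3, v1) -> 19. No state change.

Answer: 2 4 3 2 1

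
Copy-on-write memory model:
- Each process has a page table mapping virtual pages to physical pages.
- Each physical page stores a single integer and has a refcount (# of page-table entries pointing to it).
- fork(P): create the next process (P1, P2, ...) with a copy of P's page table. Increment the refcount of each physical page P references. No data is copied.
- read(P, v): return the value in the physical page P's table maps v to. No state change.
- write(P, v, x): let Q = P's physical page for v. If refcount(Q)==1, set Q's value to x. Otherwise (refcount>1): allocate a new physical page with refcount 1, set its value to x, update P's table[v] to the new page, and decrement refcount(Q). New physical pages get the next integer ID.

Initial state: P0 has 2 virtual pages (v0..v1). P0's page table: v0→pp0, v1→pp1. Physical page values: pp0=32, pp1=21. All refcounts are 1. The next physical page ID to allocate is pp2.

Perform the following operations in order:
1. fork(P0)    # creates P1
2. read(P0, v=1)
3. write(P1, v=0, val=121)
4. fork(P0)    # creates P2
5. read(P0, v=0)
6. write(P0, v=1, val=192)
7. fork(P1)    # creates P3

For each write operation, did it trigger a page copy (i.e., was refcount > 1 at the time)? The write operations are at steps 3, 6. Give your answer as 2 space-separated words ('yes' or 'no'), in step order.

Op 1: fork(P0) -> P1. 2 ppages; refcounts: pp0:2 pp1:2
Op 2: read(P0, v1) -> 21. No state change.
Op 3: write(P1, v0, 121). refcount(pp0)=2>1 -> COPY to pp2. 3 ppages; refcounts: pp0:1 pp1:2 pp2:1
Op 4: fork(P0) -> P2. 3 ppages; refcounts: pp0:2 pp1:3 pp2:1
Op 5: read(P0, v0) -> 32. No state change.
Op 6: write(P0, v1, 192). refcount(pp1)=3>1 -> COPY to pp3. 4 ppages; refcounts: pp0:2 pp1:2 pp2:1 pp3:1
Op 7: fork(P1) -> P3. 4 ppages; refcounts: pp0:2 pp1:3 pp2:2 pp3:1

yes yes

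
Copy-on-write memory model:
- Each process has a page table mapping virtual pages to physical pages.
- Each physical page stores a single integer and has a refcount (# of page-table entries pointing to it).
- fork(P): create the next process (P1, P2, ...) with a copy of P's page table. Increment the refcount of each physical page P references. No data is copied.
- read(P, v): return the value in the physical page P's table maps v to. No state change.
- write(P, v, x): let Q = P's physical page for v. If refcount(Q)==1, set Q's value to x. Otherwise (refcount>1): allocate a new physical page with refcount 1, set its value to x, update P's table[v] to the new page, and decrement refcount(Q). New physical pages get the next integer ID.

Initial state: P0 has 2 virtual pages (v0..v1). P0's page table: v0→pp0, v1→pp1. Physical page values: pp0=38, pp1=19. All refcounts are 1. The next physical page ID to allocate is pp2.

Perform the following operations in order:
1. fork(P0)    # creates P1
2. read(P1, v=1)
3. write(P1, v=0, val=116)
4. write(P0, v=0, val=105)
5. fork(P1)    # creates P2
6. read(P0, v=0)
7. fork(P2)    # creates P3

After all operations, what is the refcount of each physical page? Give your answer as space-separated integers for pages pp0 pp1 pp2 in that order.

Answer: 1 4 3

Derivation:
Op 1: fork(P0) -> P1. 2 ppages; refcounts: pp0:2 pp1:2
Op 2: read(P1, v1) -> 19. No state change.
Op 3: write(P1, v0, 116). refcount(pp0)=2>1 -> COPY to pp2. 3 ppages; refcounts: pp0:1 pp1:2 pp2:1
Op 4: write(P0, v0, 105). refcount(pp0)=1 -> write in place. 3 ppages; refcounts: pp0:1 pp1:2 pp2:1
Op 5: fork(P1) -> P2. 3 ppages; refcounts: pp0:1 pp1:3 pp2:2
Op 6: read(P0, v0) -> 105. No state change.
Op 7: fork(P2) -> P3. 3 ppages; refcounts: pp0:1 pp1:4 pp2:3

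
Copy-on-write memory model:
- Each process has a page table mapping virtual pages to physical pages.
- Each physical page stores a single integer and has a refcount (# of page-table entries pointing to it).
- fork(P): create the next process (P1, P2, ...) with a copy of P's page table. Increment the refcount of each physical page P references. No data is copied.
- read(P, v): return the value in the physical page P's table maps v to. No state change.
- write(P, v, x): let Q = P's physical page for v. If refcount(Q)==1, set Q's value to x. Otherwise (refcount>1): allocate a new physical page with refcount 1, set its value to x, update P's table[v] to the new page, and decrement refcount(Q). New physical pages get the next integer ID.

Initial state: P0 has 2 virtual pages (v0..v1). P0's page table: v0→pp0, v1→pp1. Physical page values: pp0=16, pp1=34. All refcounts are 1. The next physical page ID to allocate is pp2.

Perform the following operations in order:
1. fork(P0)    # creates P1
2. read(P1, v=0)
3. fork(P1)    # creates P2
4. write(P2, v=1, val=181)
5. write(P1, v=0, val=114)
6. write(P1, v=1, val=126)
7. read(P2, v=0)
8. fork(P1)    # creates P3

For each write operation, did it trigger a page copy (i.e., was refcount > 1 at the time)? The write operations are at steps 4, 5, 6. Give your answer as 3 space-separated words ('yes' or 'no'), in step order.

Op 1: fork(P0) -> P1. 2 ppages; refcounts: pp0:2 pp1:2
Op 2: read(P1, v0) -> 16. No state change.
Op 3: fork(P1) -> P2. 2 ppages; refcounts: pp0:3 pp1:3
Op 4: write(P2, v1, 181). refcount(pp1)=3>1 -> COPY to pp2. 3 ppages; refcounts: pp0:3 pp1:2 pp2:1
Op 5: write(P1, v0, 114). refcount(pp0)=3>1 -> COPY to pp3. 4 ppages; refcounts: pp0:2 pp1:2 pp2:1 pp3:1
Op 6: write(P1, v1, 126). refcount(pp1)=2>1 -> COPY to pp4. 5 ppages; refcounts: pp0:2 pp1:1 pp2:1 pp3:1 pp4:1
Op 7: read(P2, v0) -> 16. No state change.
Op 8: fork(P1) -> P3. 5 ppages; refcounts: pp0:2 pp1:1 pp2:1 pp3:2 pp4:2

yes yes yes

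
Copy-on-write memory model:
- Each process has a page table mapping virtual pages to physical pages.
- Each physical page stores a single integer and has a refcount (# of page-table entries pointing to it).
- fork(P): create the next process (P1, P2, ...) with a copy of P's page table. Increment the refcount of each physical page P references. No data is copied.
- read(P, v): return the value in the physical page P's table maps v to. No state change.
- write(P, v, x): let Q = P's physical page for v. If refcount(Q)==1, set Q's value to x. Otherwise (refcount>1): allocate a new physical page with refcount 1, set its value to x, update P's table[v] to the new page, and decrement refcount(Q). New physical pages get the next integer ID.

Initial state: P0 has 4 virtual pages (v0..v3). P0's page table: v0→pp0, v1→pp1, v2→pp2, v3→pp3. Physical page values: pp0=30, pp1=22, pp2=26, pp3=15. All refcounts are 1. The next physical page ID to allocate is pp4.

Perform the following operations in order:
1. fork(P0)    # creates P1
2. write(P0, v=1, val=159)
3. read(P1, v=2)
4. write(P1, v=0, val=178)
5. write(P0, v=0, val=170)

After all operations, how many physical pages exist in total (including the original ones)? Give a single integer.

Op 1: fork(P0) -> P1. 4 ppages; refcounts: pp0:2 pp1:2 pp2:2 pp3:2
Op 2: write(P0, v1, 159). refcount(pp1)=2>1 -> COPY to pp4. 5 ppages; refcounts: pp0:2 pp1:1 pp2:2 pp3:2 pp4:1
Op 3: read(P1, v2) -> 26. No state change.
Op 4: write(P1, v0, 178). refcount(pp0)=2>1 -> COPY to pp5. 6 ppages; refcounts: pp0:1 pp1:1 pp2:2 pp3:2 pp4:1 pp5:1
Op 5: write(P0, v0, 170). refcount(pp0)=1 -> write in place. 6 ppages; refcounts: pp0:1 pp1:1 pp2:2 pp3:2 pp4:1 pp5:1

Answer: 6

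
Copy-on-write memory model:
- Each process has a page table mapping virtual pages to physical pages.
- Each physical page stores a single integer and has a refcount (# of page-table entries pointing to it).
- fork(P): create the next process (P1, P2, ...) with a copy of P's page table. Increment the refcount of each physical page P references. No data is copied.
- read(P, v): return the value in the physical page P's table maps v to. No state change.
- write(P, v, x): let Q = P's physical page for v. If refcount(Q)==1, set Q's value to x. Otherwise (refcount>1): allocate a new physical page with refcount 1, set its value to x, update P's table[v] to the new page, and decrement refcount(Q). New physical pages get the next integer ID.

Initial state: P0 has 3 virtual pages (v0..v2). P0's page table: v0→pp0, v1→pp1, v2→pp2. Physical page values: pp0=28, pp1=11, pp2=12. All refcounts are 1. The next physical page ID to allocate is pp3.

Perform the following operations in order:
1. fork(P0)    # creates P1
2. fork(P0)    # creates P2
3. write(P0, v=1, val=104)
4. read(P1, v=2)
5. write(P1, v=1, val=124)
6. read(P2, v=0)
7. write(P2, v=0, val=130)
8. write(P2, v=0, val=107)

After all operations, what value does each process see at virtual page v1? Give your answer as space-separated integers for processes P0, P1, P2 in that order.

Answer: 104 124 11

Derivation:
Op 1: fork(P0) -> P1. 3 ppages; refcounts: pp0:2 pp1:2 pp2:2
Op 2: fork(P0) -> P2. 3 ppages; refcounts: pp0:3 pp1:3 pp2:3
Op 3: write(P0, v1, 104). refcount(pp1)=3>1 -> COPY to pp3. 4 ppages; refcounts: pp0:3 pp1:2 pp2:3 pp3:1
Op 4: read(P1, v2) -> 12. No state change.
Op 5: write(P1, v1, 124). refcount(pp1)=2>1 -> COPY to pp4. 5 ppages; refcounts: pp0:3 pp1:1 pp2:3 pp3:1 pp4:1
Op 6: read(P2, v0) -> 28. No state change.
Op 7: write(P2, v0, 130). refcount(pp0)=3>1 -> COPY to pp5. 6 ppages; refcounts: pp0:2 pp1:1 pp2:3 pp3:1 pp4:1 pp5:1
Op 8: write(P2, v0, 107). refcount(pp5)=1 -> write in place. 6 ppages; refcounts: pp0:2 pp1:1 pp2:3 pp3:1 pp4:1 pp5:1
P0: v1 -> pp3 = 104
P1: v1 -> pp4 = 124
P2: v1 -> pp1 = 11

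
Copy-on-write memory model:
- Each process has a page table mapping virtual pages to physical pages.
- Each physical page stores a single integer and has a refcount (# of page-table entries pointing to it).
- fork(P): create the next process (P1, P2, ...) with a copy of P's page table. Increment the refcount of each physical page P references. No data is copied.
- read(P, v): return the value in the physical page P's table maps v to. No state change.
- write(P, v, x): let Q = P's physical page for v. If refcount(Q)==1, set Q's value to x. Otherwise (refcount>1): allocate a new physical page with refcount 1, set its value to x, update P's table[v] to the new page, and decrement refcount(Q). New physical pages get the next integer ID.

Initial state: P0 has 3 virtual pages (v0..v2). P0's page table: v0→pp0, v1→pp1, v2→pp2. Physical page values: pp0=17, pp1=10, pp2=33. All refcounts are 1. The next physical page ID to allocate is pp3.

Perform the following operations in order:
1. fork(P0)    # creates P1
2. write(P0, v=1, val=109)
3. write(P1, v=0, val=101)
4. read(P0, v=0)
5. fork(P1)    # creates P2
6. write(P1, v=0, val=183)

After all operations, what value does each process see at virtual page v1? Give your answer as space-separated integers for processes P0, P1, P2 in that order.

Answer: 109 10 10

Derivation:
Op 1: fork(P0) -> P1. 3 ppages; refcounts: pp0:2 pp1:2 pp2:2
Op 2: write(P0, v1, 109). refcount(pp1)=2>1 -> COPY to pp3. 4 ppages; refcounts: pp0:2 pp1:1 pp2:2 pp3:1
Op 3: write(P1, v0, 101). refcount(pp0)=2>1 -> COPY to pp4. 5 ppages; refcounts: pp0:1 pp1:1 pp2:2 pp3:1 pp4:1
Op 4: read(P0, v0) -> 17. No state change.
Op 5: fork(P1) -> P2. 5 ppages; refcounts: pp0:1 pp1:2 pp2:3 pp3:1 pp4:2
Op 6: write(P1, v0, 183). refcount(pp4)=2>1 -> COPY to pp5. 6 ppages; refcounts: pp0:1 pp1:2 pp2:3 pp3:1 pp4:1 pp5:1
P0: v1 -> pp3 = 109
P1: v1 -> pp1 = 10
P2: v1 -> pp1 = 10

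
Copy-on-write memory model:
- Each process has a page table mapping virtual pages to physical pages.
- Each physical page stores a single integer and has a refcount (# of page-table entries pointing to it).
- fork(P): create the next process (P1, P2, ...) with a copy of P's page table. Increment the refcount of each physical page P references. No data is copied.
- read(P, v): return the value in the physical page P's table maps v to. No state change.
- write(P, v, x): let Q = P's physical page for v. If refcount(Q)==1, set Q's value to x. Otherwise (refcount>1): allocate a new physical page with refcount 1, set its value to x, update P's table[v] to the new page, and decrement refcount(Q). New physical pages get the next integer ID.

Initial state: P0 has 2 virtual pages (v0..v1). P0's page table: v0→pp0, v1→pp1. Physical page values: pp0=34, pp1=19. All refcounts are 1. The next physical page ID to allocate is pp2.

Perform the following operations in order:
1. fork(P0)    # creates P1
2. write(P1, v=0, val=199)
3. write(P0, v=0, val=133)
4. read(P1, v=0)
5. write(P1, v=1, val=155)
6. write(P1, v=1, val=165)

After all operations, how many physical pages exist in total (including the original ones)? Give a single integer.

Op 1: fork(P0) -> P1. 2 ppages; refcounts: pp0:2 pp1:2
Op 2: write(P1, v0, 199). refcount(pp0)=2>1 -> COPY to pp2. 3 ppages; refcounts: pp0:1 pp1:2 pp2:1
Op 3: write(P0, v0, 133). refcount(pp0)=1 -> write in place. 3 ppages; refcounts: pp0:1 pp1:2 pp2:1
Op 4: read(P1, v0) -> 199. No state change.
Op 5: write(P1, v1, 155). refcount(pp1)=2>1 -> COPY to pp3. 4 ppages; refcounts: pp0:1 pp1:1 pp2:1 pp3:1
Op 6: write(P1, v1, 165). refcount(pp3)=1 -> write in place. 4 ppages; refcounts: pp0:1 pp1:1 pp2:1 pp3:1

Answer: 4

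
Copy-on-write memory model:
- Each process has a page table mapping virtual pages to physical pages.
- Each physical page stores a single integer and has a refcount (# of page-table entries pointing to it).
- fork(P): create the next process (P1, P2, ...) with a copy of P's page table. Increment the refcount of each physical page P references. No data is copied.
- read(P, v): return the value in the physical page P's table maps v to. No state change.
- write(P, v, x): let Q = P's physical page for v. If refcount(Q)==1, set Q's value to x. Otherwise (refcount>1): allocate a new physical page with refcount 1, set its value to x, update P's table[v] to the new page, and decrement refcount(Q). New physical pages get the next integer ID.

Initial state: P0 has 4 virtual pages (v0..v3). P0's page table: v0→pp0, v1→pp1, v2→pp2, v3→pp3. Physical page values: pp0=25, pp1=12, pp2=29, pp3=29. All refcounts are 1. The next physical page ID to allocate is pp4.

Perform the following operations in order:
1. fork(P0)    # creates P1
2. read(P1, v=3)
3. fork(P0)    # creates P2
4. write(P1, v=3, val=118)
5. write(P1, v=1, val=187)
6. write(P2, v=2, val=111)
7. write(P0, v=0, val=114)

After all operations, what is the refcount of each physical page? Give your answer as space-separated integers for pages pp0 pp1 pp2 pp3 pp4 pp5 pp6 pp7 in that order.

Answer: 2 2 2 2 1 1 1 1

Derivation:
Op 1: fork(P0) -> P1. 4 ppages; refcounts: pp0:2 pp1:2 pp2:2 pp3:2
Op 2: read(P1, v3) -> 29. No state change.
Op 3: fork(P0) -> P2. 4 ppages; refcounts: pp0:3 pp1:3 pp2:3 pp3:3
Op 4: write(P1, v3, 118). refcount(pp3)=3>1 -> COPY to pp4. 5 ppages; refcounts: pp0:3 pp1:3 pp2:3 pp3:2 pp4:1
Op 5: write(P1, v1, 187). refcount(pp1)=3>1 -> COPY to pp5. 6 ppages; refcounts: pp0:3 pp1:2 pp2:3 pp3:2 pp4:1 pp5:1
Op 6: write(P2, v2, 111). refcount(pp2)=3>1 -> COPY to pp6. 7 ppages; refcounts: pp0:3 pp1:2 pp2:2 pp3:2 pp4:1 pp5:1 pp6:1
Op 7: write(P0, v0, 114). refcount(pp0)=3>1 -> COPY to pp7. 8 ppages; refcounts: pp0:2 pp1:2 pp2:2 pp3:2 pp4:1 pp5:1 pp6:1 pp7:1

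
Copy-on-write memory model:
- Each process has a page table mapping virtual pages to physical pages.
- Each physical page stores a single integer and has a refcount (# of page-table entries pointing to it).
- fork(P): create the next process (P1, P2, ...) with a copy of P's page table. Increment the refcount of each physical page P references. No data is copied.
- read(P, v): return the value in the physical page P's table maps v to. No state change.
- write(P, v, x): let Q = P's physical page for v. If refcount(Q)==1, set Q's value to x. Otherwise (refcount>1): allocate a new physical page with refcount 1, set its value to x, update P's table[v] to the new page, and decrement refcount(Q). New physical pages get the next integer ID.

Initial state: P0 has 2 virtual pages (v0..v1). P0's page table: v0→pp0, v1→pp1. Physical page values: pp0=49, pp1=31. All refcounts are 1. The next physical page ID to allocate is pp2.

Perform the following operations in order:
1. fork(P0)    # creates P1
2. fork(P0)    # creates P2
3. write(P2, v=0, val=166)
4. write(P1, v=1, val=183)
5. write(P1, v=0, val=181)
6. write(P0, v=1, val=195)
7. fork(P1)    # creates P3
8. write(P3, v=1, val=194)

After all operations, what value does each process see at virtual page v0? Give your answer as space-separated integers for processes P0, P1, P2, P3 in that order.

Answer: 49 181 166 181

Derivation:
Op 1: fork(P0) -> P1. 2 ppages; refcounts: pp0:2 pp1:2
Op 2: fork(P0) -> P2. 2 ppages; refcounts: pp0:3 pp1:3
Op 3: write(P2, v0, 166). refcount(pp0)=3>1 -> COPY to pp2. 3 ppages; refcounts: pp0:2 pp1:3 pp2:1
Op 4: write(P1, v1, 183). refcount(pp1)=3>1 -> COPY to pp3. 4 ppages; refcounts: pp0:2 pp1:2 pp2:1 pp3:1
Op 5: write(P1, v0, 181). refcount(pp0)=2>1 -> COPY to pp4. 5 ppages; refcounts: pp0:1 pp1:2 pp2:1 pp3:1 pp4:1
Op 6: write(P0, v1, 195). refcount(pp1)=2>1 -> COPY to pp5. 6 ppages; refcounts: pp0:1 pp1:1 pp2:1 pp3:1 pp4:1 pp5:1
Op 7: fork(P1) -> P3. 6 ppages; refcounts: pp0:1 pp1:1 pp2:1 pp3:2 pp4:2 pp5:1
Op 8: write(P3, v1, 194). refcount(pp3)=2>1 -> COPY to pp6. 7 ppages; refcounts: pp0:1 pp1:1 pp2:1 pp3:1 pp4:2 pp5:1 pp6:1
P0: v0 -> pp0 = 49
P1: v0 -> pp4 = 181
P2: v0 -> pp2 = 166
P3: v0 -> pp4 = 181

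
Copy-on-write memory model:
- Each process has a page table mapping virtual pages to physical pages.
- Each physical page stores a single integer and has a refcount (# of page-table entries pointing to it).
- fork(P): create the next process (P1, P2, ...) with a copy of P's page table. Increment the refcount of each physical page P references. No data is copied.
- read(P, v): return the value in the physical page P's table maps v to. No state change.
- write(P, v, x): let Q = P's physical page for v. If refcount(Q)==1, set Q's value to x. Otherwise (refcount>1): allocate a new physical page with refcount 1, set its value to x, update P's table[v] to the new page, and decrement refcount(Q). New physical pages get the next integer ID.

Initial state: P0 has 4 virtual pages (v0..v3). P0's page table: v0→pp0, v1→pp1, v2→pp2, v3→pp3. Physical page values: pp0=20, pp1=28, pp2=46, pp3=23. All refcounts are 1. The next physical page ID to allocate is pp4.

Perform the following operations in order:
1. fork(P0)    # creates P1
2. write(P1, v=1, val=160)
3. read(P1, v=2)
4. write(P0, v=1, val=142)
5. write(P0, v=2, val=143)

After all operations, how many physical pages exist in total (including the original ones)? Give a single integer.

Op 1: fork(P0) -> P1. 4 ppages; refcounts: pp0:2 pp1:2 pp2:2 pp3:2
Op 2: write(P1, v1, 160). refcount(pp1)=2>1 -> COPY to pp4. 5 ppages; refcounts: pp0:2 pp1:1 pp2:2 pp3:2 pp4:1
Op 3: read(P1, v2) -> 46. No state change.
Op 4: write(P0, v1, 142). refcount(pp1)=1 -> write in place. 5 ppages; refcounts: pp0:2 pp1:1 pp2:2 pp3:2 pp4:1
Op 5: write(P0, v2, 143). refcount(pp2)=2>1 -> COPY to pp5. 6 ppages; refcounts: pp0:2 pp1:1 pp2:1 pp3:2 pp4:1 pp5:1

Answer: 6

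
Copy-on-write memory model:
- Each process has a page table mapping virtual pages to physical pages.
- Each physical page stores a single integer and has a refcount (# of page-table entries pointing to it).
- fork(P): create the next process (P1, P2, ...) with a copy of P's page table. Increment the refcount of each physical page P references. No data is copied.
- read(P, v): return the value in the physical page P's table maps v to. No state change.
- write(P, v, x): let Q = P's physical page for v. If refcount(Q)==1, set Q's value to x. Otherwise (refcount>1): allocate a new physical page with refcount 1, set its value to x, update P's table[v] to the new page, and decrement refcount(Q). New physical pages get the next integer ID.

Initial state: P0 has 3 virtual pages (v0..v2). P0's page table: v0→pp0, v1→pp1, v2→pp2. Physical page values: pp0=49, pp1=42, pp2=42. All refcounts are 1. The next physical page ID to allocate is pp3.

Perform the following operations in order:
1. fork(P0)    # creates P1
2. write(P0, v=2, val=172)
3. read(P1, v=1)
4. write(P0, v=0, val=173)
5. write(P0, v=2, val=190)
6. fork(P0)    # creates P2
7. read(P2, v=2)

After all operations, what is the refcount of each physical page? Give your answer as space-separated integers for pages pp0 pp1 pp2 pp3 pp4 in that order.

Answer: 1 3 1 2 2

Derivation:
Op 1: fork(P0) -> P1. 3 ppages; refcounts: pp0:2 pp1:2 pp2:2
Op 2: write(P0, v2, 172). refcount(pp2)=2>1 -> COPY to pp3. 4 ppages; refcounts: pp0:2 pp1:2 pp2:1 pp3:1
Op 3: read(P1, v1) -> 42. No state change.
Op 4: write(P0, v0, 173). refcount(pp0)=2>1 -> COPY to pp4. 5 ppages; refcounts: pp0:1 pp1:2 pp2:1 pp3:1 pp4:1
Op 5: write(P0, v2, 190). refcount(pp3)=1 -> write in place. 5 ppages; refcounts: pp0:1 pp1:2 pp2:1 pp3:1 pp4:1
Op 6: fork(P0) -> P2. 5 ppages; refcounts: pp0:1 pp1:3 pp2:1 pp3:2 pp4:2
Op 7: read(P2, v2) -> 190. No state change.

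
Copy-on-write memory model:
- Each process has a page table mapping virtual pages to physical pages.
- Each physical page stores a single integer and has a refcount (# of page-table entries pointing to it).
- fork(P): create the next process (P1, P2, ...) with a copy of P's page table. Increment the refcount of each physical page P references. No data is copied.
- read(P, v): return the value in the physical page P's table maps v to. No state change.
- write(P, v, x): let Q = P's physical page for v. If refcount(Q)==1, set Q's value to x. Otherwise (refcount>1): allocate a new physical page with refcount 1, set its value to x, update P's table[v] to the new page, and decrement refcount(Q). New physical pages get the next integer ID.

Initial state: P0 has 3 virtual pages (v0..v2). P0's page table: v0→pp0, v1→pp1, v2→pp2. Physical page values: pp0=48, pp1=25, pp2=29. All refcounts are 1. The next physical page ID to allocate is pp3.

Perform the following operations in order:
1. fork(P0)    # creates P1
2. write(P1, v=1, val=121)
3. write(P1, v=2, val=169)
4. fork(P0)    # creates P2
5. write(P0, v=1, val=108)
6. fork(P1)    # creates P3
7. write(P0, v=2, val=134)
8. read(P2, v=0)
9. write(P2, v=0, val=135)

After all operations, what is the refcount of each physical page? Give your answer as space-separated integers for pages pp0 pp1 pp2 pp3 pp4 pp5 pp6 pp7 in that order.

Op 1: fork(P0) -> P1. 3 ppages; refcounts: pp0:2 pp1:2 pp2:2
Op 2: write(P1, v1, 121). refcount(pp1)=2>1 -> COPY to pp3. 4 ppages; refcounts: pp0:2 pp1:1 pp2:2 pp3:1
Op 3: write(P1, v2, 169). refcount(pp2)=2>1 -> COPY to pp4. 5 ppages; refcounts: pp0:2 pp1:1 pp2:1 pp3:1 pp4:1
Op 4: fork(P0) -> P2. 5 ppages; refcounts: pp0:3 pp1:2 pp2:2 pp3:1 pp4:1
Op 5: write(P0, v1, 108). refcount(pp1)=2>1 -> COPY to pp5. 6 ppages; refcounts: pp0:3 pp1:1 pp2:2 pp3:1 pp4:1 pp5:1
Op 6: fork(P1) -> P3. 6 ppages; refcounts: pp0:4 pp1:1 pp2:2 pp3:2 pp4:2 pp5:1
Op 7: write(P0, v2, 134). refcount(pp2)=2>1 -> COPY to pp6. 7 ppages; refcounts: pp0:4 pp1:1 pp2:1 pp3:2 pp4:2 pp5:1 pp6:1
Op 8: read(P2, v0) -> 48. No state change.
Op 9: write(P2, v0, 135). refcount(pp0)=4>1 -> COPY to pp7. 8 ppages; refcounts: pp0:3 pp1:1 pp2:1 pp3:2 pp4:2 pp5:1 pp6:1 pp7:1

Answer: 3 1 1 2 2 1 1 1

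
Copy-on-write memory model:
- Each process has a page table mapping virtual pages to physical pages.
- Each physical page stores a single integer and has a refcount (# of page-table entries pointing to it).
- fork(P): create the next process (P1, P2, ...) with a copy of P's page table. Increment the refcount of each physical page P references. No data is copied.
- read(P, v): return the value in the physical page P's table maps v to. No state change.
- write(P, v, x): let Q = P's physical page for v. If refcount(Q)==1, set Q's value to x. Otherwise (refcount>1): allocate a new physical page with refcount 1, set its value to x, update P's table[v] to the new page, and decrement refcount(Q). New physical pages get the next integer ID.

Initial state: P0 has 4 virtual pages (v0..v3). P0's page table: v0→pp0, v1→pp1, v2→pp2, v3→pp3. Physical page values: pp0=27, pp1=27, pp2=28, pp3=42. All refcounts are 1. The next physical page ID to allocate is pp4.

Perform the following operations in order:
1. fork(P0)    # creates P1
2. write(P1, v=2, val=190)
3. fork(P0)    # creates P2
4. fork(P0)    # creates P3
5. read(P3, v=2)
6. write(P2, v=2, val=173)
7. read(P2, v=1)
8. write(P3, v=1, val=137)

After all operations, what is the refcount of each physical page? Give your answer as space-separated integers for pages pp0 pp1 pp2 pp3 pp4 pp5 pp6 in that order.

Op 1: fork(P0) -> P1. 4 ppages; refcounts: pp0:2 pp1:2 pp2:2 pp3:2
Op 2: write(P1, v2, 190). refcount(pp2)=2>1 -> COPY to pp4. 5 ppages; refcounts: pp0:2 pp1:2 pp2:1 pp3:2 pp4:1
Op 3: fork(P0) -> P2. 5 ppages; refcounts: pp0:3 pp1:3 pp2:2 pp3:3 pp4:1
Op 4: fork(P0) -> P3. 5 ppages; refcounts: pp0:4 pp1:4 pp2:3 pp3:4 pp4:1
Op 5: read(P3, v2) -> 28. No state change.
Op 6: write(P2, v2, 173). refcount(pp2)=3>1 -> COPY to pp5. 6 ppages; refcounts: pp0:4 pp1:4 pp2:2 pp3:4 pp4:1 pp5:1
Op 7: read(P2, v1) -> 27. No state change.
Op 8: write(P3, v1, 137). refcount(pp1)=4>1 -> COPY to pp6. 7 ppages; refcounts: pp0:4 pp1:3 pp2:2 pp3:4 pp4:1 pp5:1 pp6:1

Answer: 4 3 2 4 1 1 1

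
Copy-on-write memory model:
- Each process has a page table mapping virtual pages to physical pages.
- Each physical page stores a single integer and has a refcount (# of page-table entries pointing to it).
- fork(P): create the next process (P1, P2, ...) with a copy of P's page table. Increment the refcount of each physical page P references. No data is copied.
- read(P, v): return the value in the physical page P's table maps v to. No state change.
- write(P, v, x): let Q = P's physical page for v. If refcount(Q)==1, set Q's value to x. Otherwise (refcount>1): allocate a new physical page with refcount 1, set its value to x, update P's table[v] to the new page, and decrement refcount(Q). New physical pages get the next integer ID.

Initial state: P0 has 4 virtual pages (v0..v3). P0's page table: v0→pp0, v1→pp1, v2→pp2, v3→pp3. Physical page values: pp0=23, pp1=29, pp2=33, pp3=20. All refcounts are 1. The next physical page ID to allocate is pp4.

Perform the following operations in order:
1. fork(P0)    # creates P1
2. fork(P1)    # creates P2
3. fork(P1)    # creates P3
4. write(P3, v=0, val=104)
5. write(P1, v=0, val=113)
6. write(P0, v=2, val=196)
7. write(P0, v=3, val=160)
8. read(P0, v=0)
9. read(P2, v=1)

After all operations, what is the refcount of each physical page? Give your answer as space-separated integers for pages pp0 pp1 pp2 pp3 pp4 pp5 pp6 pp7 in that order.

Op 1: fork(P0) -> P1. 4 ppages; refcounts: pp0:2 pp1:2 pp2:2 pp3:2
Op 2: fork(P1) -> P2. 4 ppages; refcounts: pp0:3 pp1:3 pp2:3 pp3:3
Op 3: fork(P1) -> P3. 4 ppages; refcounts: pp0:4 pp1:4 pp2:4 pp3:4
Op 4: write(P3, v0, 104). refcount(pp0)=4>1 -> COPY to pp4. 5 ppages; refcounts: pp0:3 pp1:4 pp2:4 pp3:4 pp4:1
Op 5: write(P1, v0, 113). refcount(pp0)=3>1 -> COPY to pp5. 6 ppages; refcounts: pp0:2 pp1:4 pp2:4 pp3:4 pp4:1 pp5:1
Op 6: write(P0, v2, 196). refcount(pp2)=4>1 -> COPY to pp6. 7 ppages; refcounts: pp0:2 pp1:4 pp2:3 pp3:4 pp4:1 pp5:1 pp6:1
Op 7: write(P0, v3, 160). refcount(pp3)=4>1 -> COPY to pp7. 8 ppages; refcounts: pp0:2 pp1:4 pp2:3 pp3:3 pp4:1 pp5:1 pp6:1 pp7:1
Op 8: read(P0, v0) -> 23. No state change.
Op 9: read(P2, v1) -> 29. No state change.

Answer: 2 4 3 3 1 1 1 1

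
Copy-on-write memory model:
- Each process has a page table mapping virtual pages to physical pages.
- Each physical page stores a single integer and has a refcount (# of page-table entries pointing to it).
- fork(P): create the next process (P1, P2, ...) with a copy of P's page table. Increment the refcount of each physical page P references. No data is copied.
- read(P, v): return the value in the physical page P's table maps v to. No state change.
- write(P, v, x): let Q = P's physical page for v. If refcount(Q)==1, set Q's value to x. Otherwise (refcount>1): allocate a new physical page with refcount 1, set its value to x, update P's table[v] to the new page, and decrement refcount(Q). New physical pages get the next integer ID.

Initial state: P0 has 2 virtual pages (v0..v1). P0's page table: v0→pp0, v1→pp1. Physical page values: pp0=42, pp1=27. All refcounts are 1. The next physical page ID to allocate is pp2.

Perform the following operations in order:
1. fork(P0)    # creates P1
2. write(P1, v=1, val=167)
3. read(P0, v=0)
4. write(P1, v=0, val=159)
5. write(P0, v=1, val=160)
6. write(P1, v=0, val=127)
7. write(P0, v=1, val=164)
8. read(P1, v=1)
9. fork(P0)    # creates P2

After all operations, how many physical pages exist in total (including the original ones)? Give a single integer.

Op 1: fork(P0) -> P1. 2 ppages; refcounts: pp0:2 pp1:2
Op 2: write(P1, v1, 167). refcount(pp1)=2>1 -> COPY to pp2. 3 ppages; refcounts: pp0:2 pp1:1 pp2:1
Op 3: read(P0, v0) -> 42. No state change.
Op 4: write(P1, v0, 159). refcount(pp0)=2>1 -> COPY to pp3. 4 ppages; refcounts: pp0:1 pp1:1 pp2:1 pp3:1
Op 5: write(P0, v1, 160). refcount(pp1)=1 -> write in place. 4 ppages; refcounts: pp0:1 pp1:1 pp2:1 pp3:1
Op 6: write(P1, v0, 127). refcount(pp3)=1 -> write in place. 4 ppages; refcounts: pp0:1 pp1:1 pp2:1 pp3:1
Op 7: write(P0, v1, 164). refcount(pp1)=1 -> write in place. 4 ppages; refcounts: pp0:1 pp1:1 pp2:1 pp3:1
Op 8: read(P1, v1) -> 167. No state change.
Op 9: fork(P0) -> P2. 4 ppages; refcounts: pp0:2 pp1:2 pp2:1 pp3:1

Answer: 4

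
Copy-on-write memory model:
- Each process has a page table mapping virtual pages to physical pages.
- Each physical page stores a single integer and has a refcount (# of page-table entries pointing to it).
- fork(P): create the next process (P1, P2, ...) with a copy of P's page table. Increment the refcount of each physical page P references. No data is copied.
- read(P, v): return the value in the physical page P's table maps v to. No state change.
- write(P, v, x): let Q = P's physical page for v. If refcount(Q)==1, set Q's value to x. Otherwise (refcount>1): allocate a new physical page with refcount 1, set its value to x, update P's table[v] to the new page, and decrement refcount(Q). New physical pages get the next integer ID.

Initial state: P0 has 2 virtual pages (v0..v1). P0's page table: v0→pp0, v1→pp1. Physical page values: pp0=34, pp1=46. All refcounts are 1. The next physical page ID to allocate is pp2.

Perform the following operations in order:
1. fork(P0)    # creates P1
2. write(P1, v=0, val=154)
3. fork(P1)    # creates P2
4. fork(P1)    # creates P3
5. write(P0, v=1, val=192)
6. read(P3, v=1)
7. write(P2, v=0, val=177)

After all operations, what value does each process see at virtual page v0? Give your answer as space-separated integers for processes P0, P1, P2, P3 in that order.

Op 1: fork(P0) -> P1. 2 ppages; refcounts: pp0:2 pp1:2
Op 2: write(P1, v0, 154). refcount(pp0)=2>1 -> COPY to pp2. 3 ppages; refcounts: pp0:1 pp1:2 pp2:1
Op 3: fork(P1) -> P2. 3 ppages; refcounts: pp0:1 pp1:3 pp2:2
Op 4: fork(P1) -> P3. 3 ppages; refcounts: pp0:1 pp1:4 pp2:3
Op 5: write(P0, v1, 192). refcount(pp1)=4>1 -> COPY to pp3. 4 ppages; refcounts: pp0:1 pp1:3 pp2:3 pp3:1
Op 6: read(P3, v1) -> 46. No state change.
Op 7: write(P2, v0, 177). refcount(pp2)=3>1 -> COPY to pp4. 5 ppages; refcounts: pp0:1 pp1:3 pp2:2 pp3:1 pp4:1
P0: v0 -> pp0 = 34
P1: v0 -> pp2 = 154
P2: v0 -> pp4 = 177
P3: v0 -> pp2 = 154

Answer: 34 154 177 154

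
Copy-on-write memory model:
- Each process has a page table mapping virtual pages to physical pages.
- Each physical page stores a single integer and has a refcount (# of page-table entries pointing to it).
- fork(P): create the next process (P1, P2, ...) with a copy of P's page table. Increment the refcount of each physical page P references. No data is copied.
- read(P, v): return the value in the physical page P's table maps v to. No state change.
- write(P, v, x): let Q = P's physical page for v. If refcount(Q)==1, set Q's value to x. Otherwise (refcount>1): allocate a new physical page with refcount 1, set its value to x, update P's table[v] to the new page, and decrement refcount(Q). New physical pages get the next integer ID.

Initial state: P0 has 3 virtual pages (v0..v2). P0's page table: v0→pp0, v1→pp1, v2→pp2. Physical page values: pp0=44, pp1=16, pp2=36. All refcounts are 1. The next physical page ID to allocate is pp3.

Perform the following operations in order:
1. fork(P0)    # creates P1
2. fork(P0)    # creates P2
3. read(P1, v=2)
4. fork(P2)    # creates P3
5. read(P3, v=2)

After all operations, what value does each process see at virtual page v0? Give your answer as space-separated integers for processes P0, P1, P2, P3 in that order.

Answer: 44 44 44 44

Derivation:
Op 1: fork(P0) -> P1. 3 ppages; refcounts: pp0:2 pp1:2 pp2:2
Op 2: fork(P0) -> P2. 3 ppages; refcounts: pp0:3 pp1:3 pp2:3
Op 3: read(P1, v2) -> 36. No state change.
Op 4: fork(P2) -> P3. 3 ppages; refcounts: pp0:4 pp1:4 pp2:4
Op 5: read(P3, v2) -> 36. No state change.
P0: v0 -> pp0 = 44
P1: v0 -> pp0 = 44
P2: v0 -> pp0 = 44
P3: v0 -> pp0 = 44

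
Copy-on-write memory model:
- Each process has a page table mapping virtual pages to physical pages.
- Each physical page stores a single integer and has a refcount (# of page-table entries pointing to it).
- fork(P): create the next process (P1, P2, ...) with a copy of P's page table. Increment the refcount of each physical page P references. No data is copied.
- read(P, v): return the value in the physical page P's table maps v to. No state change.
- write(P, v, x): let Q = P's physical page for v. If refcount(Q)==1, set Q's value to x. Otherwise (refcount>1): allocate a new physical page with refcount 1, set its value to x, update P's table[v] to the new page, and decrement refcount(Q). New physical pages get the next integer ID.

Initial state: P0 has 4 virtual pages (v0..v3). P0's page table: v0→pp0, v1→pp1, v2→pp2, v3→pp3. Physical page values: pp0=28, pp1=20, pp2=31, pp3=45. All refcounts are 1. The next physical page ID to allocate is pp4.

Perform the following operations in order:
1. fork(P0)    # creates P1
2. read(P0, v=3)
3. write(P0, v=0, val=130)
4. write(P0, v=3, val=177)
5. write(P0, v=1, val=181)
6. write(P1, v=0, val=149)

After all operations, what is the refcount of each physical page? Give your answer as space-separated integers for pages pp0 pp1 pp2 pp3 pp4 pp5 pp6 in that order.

Op 1: fork(P0) -> P1. 4 ppages; refcounts: pp0:2 pp1:2 pp2:2 pp3:2
Op 2: read(P0, v3) -> 45. No state change.
Op 3: write(P0, v0, 130). refcount(pp0)=2>1 -> COPY to pp4. 5 ppages; refcounts: pp0:1 pp1:2 pp2:2 pp3:2 pp4:1
Op 4: write(P0, v3, 177). refcount(pp3)=2>1 -> COPY to pp5. 6 ppages; refcounts: pp0:1 pp1:2 pp2:2 pp3:1 pp4:1 pp5:1
Op 5: write(P0, v1, 181). refcount(pp1)=2>1 -> COPY to pp6. 7 ppages; refcounts: pp0:1 pp1:1 pp2:2 pp3:1 pp4:1 pp5:1 pp6:1
Op 6: write(P1, v0, 149). refcount(pp0)=1 -> write in place. 7 ppages; refcounts: pp0:1 pp1:1 pp2:2 pp3:1 pp4:1 pp5:1 pp6:1

Answer: 1 1 2 1 1 1 1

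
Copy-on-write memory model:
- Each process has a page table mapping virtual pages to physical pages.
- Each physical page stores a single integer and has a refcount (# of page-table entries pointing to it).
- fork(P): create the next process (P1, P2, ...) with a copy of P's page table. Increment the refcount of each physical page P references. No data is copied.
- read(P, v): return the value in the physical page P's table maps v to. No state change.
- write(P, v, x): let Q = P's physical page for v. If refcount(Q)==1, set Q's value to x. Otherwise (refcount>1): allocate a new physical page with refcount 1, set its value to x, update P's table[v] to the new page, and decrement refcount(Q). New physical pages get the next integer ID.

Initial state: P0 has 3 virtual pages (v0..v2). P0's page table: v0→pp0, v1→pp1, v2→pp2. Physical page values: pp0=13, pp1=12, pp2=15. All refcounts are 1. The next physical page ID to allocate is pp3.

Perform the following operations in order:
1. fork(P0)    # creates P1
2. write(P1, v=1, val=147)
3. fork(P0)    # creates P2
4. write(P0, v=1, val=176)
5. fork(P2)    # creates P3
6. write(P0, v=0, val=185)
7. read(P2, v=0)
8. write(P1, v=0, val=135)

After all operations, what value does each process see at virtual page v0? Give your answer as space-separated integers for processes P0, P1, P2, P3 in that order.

Op 1: fork(P0) -> P1. 3 ppages; refcounts: pp0:2 pp1:2 pp2:2
Op 2: write(P1, v1, 147). refcount(pp1)=2>1 -> COPY to pp3. 4 ppages; refcounts: pp0:2 pp1:1 pp2:2 pp3:1
Op 3: fork(P0) -> P2. 4 ppages; refcounts: pp0:3 pp1:2 pp2:3 pp3:1
Op 4: write(P0, v1, 176). refcount(pp1)=2>1 -> COPY to pp4. 5 ppages; refcounts: pp0:3 pp1:1 pp2:3 pp3:1 pp4:1
Op 5: fork(P2) -> P3. 5 ppages; refcounts: pp0:4 pp1:2 pp2:4 pp3:1 pp4:1
Op 6: write(P0, v0, 185). refcount(pp0)=4>1 -> COPY to pp5. 6 ppages; refcounts: pp0:3 pp1:2 pp2:4 pp3:1 pp4:1 pp5:1
Op 7: read(P2, v0) -> 13. No state change.
Op 8: write(P1, v0, 135). refcount(pp0)=3>1 -> COPY to pp6. 7 ppages; refcounts: pp0:2 pp1:2 pp2:4 pp3:1 pp4:1 pp5:1 pp6:1
P0: v0 -> pp5 = 185
P1: v0 -> pp6 = 135
P2: v0 -> pp0 = 13
P3: v0 -> pp0 = 13

Answer: 185 135 13 13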